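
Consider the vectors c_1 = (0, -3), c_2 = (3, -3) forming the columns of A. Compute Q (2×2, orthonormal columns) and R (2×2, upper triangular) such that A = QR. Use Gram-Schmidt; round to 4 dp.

c_1 = (0, -3); ‖c_1‖ = 3.0000, so e_1 = (0.0000, -1.0000).
e_1·c_2 = 0.0000·3 + (-1.0000)·(-3) = 3.0000.
u_2 = c_2 − 3.0000·e_1 = (3.0000, 0.0000).
‖u_2‖ = 3.0000, so e_2 = (1.0000, 0.0000).

Q = [[0.0000, 1.0000], [-1.0000, 0.0000]], R = [[3.0000, 3.0000], [0.0000, 3.0000]]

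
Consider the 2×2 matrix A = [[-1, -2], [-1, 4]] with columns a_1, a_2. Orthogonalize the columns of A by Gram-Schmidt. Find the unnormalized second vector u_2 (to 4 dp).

u_2 = (-3.0000, 3.0000)

a_1 = (-1, -1); ‖a_1‖ = 1.4142, so q_1 = (-0.7071, -0.7071).
q_1·a_2 = (-0.7071)·(-2) + (-0.7071)·4 = -1.4142.
u_2 = a_2 + 1.4142·q_1 = (-3.0000, 3.0000).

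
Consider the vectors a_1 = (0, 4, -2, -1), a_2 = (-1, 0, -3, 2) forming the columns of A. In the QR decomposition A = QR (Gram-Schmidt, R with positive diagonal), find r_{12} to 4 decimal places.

a_1 = (0, 4, -2, -1); ‖a_1‖ = 4.5826, so e_1 = (0.0000, 0.8729, -0.4364, -0.2182).
r_{12} = e_1·a_2 = 0.8729.

r_{12} = 0.8729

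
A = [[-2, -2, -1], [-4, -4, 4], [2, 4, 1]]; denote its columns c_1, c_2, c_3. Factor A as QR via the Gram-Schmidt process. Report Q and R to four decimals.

c_1 = (-2, -4, 2); ‖c_1‖ = 4.8990, so e_1 = (-0.4082, -0.8165, 0.4082).
e_1·c_2 = (-0.4082)·(-2) + (-0.8165)·(-4) + 0.4082·4 = 5.7155.
u_2 = c_2 − 5.7155·e_1 = (0.3333, 0.6667, 1.6667).
‖u_2‖ = 1.8257, so e_2 = (0.1826, 0.3651, 0.9129).
e_1·c_3 = (-0.4082)·(-1) + (-0.8165)·4 + 0.4082·1 = -2.4495; e_2·c_3 = 0.1826·(-1) + 0.3651·4 + 0.9129·1 = 2.1909.
u_3 = c_3 + 2.4495·e_1 − 2.1909·e_2 = (-2.4000, 1.2000, 0.0000).
‖u_3‖ = 2.6833, so e_3 = (-0.8944, 0.4472, 0.0000).

Q = [[-0.4082, 0.1826, -0.8944], [-0.8165, 0.3651, 0.4472], [0.4082, 0.9129, 0.0000]], R = [[4.8990, 5.7155, -2.4495], [0.0000, 1.8257, 2.1909], [0.0000, 0.0000, 2.6833]]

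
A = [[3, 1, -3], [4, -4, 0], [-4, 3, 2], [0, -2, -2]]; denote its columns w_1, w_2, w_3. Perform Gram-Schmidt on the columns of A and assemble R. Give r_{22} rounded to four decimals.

w_1 = (3, 4, -4, 0); ‖w_1‖ = 6.4031, so q_1 = (0.4685, 0.6247, -0.6247, 0.0000).
q_1·w_2 = 0.4685·1 + 0.6247·(-4) + (-0.6247)·3 + 0.0000·(-2) = -3.9043.
u_2 = w_2 + 3.9043·q_1 = (2.8293, -1.5610, 0.5610, -2.0000).
r_{22} = ‖u_2‖ = 3.8414.

r_{22} = 3.8414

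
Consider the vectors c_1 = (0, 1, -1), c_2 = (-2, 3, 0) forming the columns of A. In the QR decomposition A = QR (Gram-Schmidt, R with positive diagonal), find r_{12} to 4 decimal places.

c_1 = (0, 1, -1); ‖c_1‖ = 1.4142, so q_1 = (0.0000, 0.7071, -0.7071).
r_{12} = q_1·c_2 = 2.1213.

r_{12} = 2.1213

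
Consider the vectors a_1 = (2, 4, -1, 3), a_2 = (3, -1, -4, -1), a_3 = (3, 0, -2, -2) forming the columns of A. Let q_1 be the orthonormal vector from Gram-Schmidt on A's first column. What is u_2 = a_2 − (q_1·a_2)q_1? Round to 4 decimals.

u_2 = (2.8000, -1.4000, -3.9000, -1.3000)

q_1 = a_1/‖a_1‖ = (2, 4, -1, 3)/5.4772 = (0.3651, 0.7303, -0.1826, 0.5477).
r_{12} = q_1·a_2 = 0.5477.
u_2 = a_2 − 0.5477·q_1 = (2.8000, -1.4000, -3.9000, -1.3000).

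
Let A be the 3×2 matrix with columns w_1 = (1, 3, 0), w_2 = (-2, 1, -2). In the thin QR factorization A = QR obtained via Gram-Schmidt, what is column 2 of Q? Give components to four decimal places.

w_1 = (1, 3, 0); ‖w_1‖ = 3.1623, so q_1 = (0.3162, 0.9487, 0.0000).
q_1·w_2 = 0.3162·(-2) + 0.9487·1 + 0.0000·(-2) = 0.3162.
u_2 = w_2 − 0.3162·q_1 = (-2.1000, 0.7000, -2.0000).
‖u_2‖ = 2.9833, so q_2 = (-0.7039, 0.2346, -0.6704).

q_2 = (-0.7039, 0.2346, -0.6704)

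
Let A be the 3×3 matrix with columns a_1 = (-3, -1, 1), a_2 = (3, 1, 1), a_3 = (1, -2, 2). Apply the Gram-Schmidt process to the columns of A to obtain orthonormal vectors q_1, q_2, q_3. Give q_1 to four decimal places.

a_1 = (-3, -1, 1); ‖a_1‖ = 3.3166, so q_1 = (-0.9045, -0.3015, 0.3015).

q_1 = (-0.9045, -0.3015, 0.3015)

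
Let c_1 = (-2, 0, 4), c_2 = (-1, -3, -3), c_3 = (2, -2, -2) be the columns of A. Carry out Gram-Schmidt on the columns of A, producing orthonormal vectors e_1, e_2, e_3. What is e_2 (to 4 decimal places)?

e_2 = (-0.5345, -0.8018, -0.2673)

c_1 = (-2, 0, 4); ‖c_1‖ = 4.4721, so e_1 = (-0.4472, 0.0000, 0.8944).
e_1·c_2 = (-0.4472)·(-1) + 0.0000·(-3) + 0.8944·(-3) = -2.2361.
u_2 = c_2 + 2.2361·e_1 = (-2.0000, -3.0000, -1.0000).
‖u_2‖ = 3.7417, so e_2 = (-0.5345, -0.8018, -0.2673).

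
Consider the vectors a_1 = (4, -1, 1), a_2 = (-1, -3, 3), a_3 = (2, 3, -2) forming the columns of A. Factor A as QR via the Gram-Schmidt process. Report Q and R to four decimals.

e_1 = a_1/‖a_1‖ = (4, -1, 1)/4.2426 = (0.9428, -0.2357, 0.2357).
r_{12} = e_1·a_2 = 0.4714.
u_2 = a_2 − 0.4714·e_1 = (-1.4444, -2.8889, 2.8889).
‖u_2‖ = 4.3333, so e_2 = (-0.3333, -0.6667, 0.6667).
r_{13} = e_1·a_3 = 0.7071; r_{23} = e_2·a_3 = -4.0000.
u_3 = a_3 − 0.7071·e_1 + 4.0000·e_2 = (0.0000, 0.5000, 0.5000).
‖u_3‖ = 0.7071, so e_3 = (0.0000, 0.7071, 0.7071).

Q = [[0.9428, -0.3333, 0.0000], [-0.2357, -0.6667, 0.7071], [0.2357, 0.6667, 0.7071]], R = [[4.2426, 0.4714, 0.7071], [0.0000, 4.3333, -4.0000], [0.0000, 0.0000, 0.7071]]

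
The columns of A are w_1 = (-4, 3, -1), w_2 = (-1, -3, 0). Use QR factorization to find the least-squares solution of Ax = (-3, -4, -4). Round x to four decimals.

q_1 = w_1/‖w_1‖ = (-4, 3, -1)/5.0990 = (-0.7845, 0.5883, -0.1961).
r_{12} = q_1·w_2 = -0.9806.
u_2 = w_2 + 0.9806·q_1 = (-1.7692, -2.4231, -0.1923).
‖u_2‖ = 3.0064, so q_2 = (-0.5885, -0.8060, -0.0640).
Qᵀb = (0.7845, 5.2452).
Back-substitute: x_2 = 5.2452/3.0064 = 1.7447.
x_1 = (0.7845 + 0.9806·1.7447)/5.0990 = 0.4894.

x = (0.4894, 1.7447)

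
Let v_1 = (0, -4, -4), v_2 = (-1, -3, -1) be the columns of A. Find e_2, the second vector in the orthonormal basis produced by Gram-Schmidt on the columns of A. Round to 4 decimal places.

e_1 = v_1/‖v_1‖ = (0, -4, -4)/5.6569 = (0.0000, -0.7071, -0.7071).
r_{12} = e_1·v_2 = 2.8284.
u_2 = v_2 − 2.8284·e_1 = (-1.0000, -1.0000, 1.0000).
‖u_2‖ = 1.7321, so e_2 = (-0.5774, -0.5774, 0.5774).

e_2 = (-0.5774, -0.5774, 0.5774)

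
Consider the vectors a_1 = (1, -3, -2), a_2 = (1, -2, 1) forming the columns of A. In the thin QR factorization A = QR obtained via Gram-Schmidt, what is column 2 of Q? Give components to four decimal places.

e_2 = (0.3132, -0.4523, 0.8351)

a_1 = (1, -3, -2); ‖a_1‖ = 3.7417, so e_1 = (0.2673, -0.8018, -0.5345).
e_1·a_2 = 0.2673·1 + (-0.8018)·(-2) + (-0.5345)·1 = 1.3363.
u_2 = a_2 − 1.3363·e_1 = (0.6429, -0.9286, 1.7143).
‖u_2‖ = 2.0529, so e_2 = (0.3132, -0.4523, 0.8351).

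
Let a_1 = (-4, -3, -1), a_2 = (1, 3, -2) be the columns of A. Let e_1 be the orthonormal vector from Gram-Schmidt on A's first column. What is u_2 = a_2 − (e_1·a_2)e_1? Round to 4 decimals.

u_2 = (-0.6923, 1.7308, -2.4231)

e_1 = a_1/‖a_1‖ = (-4, -3, -1)/5.0990 = (-0.7845, -0.5883, -0.1961).
r_{12} = e_1·a_2 = -2.1573.
u_2 = a_2 + 2.1573·e_1 = (-0.6923, 1.7308, -2.4231).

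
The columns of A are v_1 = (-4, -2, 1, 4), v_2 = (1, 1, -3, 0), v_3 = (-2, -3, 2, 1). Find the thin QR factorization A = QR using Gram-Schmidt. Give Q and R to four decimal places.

Q = [[-0.6576, 0.0091, 0.1060], [-0.3288, 0.1730, -0.9142], [0.1644, -0.9287, -0.2694], [0.6576, 0.3278, -0.2838]], R = [[6.0828, -1.4796, 3.2880], [0.0000, 2.9683, -2.0669], [0.0000, 0.0000, 1.7080]]

q_1 = v_1/‖v_1‖ = (-4, -2, 1, 4)/6.0828 = (-0.6576, -0.3288, 0.1644, 0.6576).
r_{12} = q_1·v_2 = -1.4796.
u_2 = v_2 + 1.4796·q_1 = (0.0270, 0.5135, -2.7568, 0.9730).
‖u_2‖ = 2.9683, so q_2 = (0.0091, 0.1730, -0.9287, 0.3278).
r_{13} = q_1·v_3 = 3.2880; r_{23} = q_2·v_3 = -2.0669.
u_3 = v_3 − 3.2880·q_1 + 2.0669·q_2 = (0.1810, -1.5613, -0.4601, -0.4847).
‖u_3‖ = 1.7080, so q_3 = (0.1060, -0.9142, -0.2694, -0.2838).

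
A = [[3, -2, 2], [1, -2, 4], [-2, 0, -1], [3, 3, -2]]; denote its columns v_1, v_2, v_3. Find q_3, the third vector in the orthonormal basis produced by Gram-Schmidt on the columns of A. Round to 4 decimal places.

q_3 = (-0.5547, 0.7924, -0.1981, 0.1585)

v_1 = (3, 1, -2, 3); ‖v_1‖ = 4.7958, so q_1 = (0.6255, 0.2085, -0.4170, 0.6255).
q_1·v_2 = 0.6255·(-2) + 0.2085·(-2) + (-0.4170)·0 + 0.6255·3 = 0.2085.
u_2 = v_2 − 0.2085·q_1 = (-2.1304, -2.0435, 0.0870, 2.8696).
‖u_2‖ = 4.1178, so q_2 = (-0.5174, -0.4963, 0.0211, 0.6969).
q_1·v_3 = 0.6255·2 + 0.2085·4 + (-0.4170)·(-1) + 0.6255·(-2) = 1.2511; q_2·v_3 = (-0.5174)·2 + (-0.4963)·4 + 0.0211·(-1) + 0.6969·(-2) = -4.4346.
u_3 = v_3 − 1.2511·q_1 + 4.4346·q_2 = (-1.0769, 1.5385, -0.3846, 0.3077).
‖u_3‖ = 1.9415, so q_3 = (-0.5547, 0.7924, -0.1981, 0.1585).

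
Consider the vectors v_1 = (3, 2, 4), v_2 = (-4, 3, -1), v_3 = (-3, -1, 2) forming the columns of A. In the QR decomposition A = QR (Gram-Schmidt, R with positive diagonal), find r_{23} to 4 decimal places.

v_1 = (3, 2, 4); ‖v_1‖ = 5.3852, so e_1 = (0.5571, 0.3714, 0.7428).
e_1·v_2 = 0.5571·(-4) + 0.3714·3 + 0.7428·(-1) = -1.8570.
u_2 = v_2 + 1.8570·e_1 = (-2.9655, 3.6897, 0.3793).
‖u_2‖ = 4.7489, so e_2 = (-0.6245, 0.7770, 0.0799).
r_{23} = e_2·v_3 = 1.2562.

r_{23} = 1.2562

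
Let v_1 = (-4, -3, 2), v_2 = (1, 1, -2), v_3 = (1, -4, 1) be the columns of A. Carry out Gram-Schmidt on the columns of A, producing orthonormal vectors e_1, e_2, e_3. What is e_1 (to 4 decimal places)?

v_1 = (-4, -3, 2); ‖v_1‖ = 5.3852, so e_1 = (-0.7428, -0.5571, 0.3714).

e_1 = (-0.7428, -0.5571, 0.3714)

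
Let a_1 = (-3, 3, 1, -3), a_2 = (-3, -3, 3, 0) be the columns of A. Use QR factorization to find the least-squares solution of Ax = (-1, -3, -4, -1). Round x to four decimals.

x = (-0.2530, 0.0281)

e_1 = a_1/‖a_1‖ = (-3, 3, 1, -3)/5.2915 = (-0.5669, 0.5669, 0.1890, -0.5669).
r_{12} = e_1·a_2 = 0.5669.
u_2 = a_2 − 0.5669·e_1 = (-2.6786, -3.3214, 2.8929, 0.3214).
‖u_2‖ = 5.1651, so e_2 = (-0.5186, -0.6430, 0.5601, 0.0622).
Qᵀb = (-1.3229, 0.1452).
Back-substitute: x_2 = 0.1452/5.1651 = 0.0281.
x_1 = (-1.3229 − 0.5669·0.0281)/5.2915 = -0.2530.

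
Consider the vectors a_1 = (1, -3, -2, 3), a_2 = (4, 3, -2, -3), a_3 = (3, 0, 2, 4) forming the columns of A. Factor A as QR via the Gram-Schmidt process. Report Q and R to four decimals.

a_1 = (1, -3, -2, 3); ‖a_1‖ = 4.7958, so q_1 = (0.2085, -0.6255, -0.4170, 0.6255).
q_1·a_2 = 0.2085·4 + (-0.6255)·3 + (-0.4170)·(-2) + 0.6255·(-3) = -2.0851.
u_2 = a_2 + 2.0851·q_1 = (4.4348, 1.6957, -2.8696, -1.6957).
‖u_2‖ = 5.8010, so q_2 = (0.7645, 0.2923, -0.4947, -0.2923).
q_1·a_3 = 0.2085·3 + (-0.6255)·0 + (-0.4170)·2 + 0.6255·4 = 2.2937; q_2·a_3 = 0.7645·3 + 0.2923·0 + (-0.4947)·2 + (-0.2923)·4 = 0.1349.
u_3 = a_3 − 2.2937·q_1 − 0.1349·q_2 = (2.4186, 1.3953, 3.0233, 2.6047).
‖u_3‖ = 4.8704, so q_3 = (0.4966, 0.2865, 0.6207, 0.5348).

Q = [[0.2085, 0.7645, 0.4966], [-0.6255, 0.2923, 0.2865], [-0.4170, -0.4947, 0.6207], [0.6255, -0.2923, 0.5348]], R = [[4.7958, -2.0851, 2.2937], [0.0000, 5.8010, 0.1349], [0.0000, 0.0000, 4.8704]]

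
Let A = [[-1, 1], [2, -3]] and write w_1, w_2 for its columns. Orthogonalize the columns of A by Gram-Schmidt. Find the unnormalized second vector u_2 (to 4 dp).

u_2 = (-0.4000, -0.2000)

w_1 = (-1, 2); ‖w_1‖ = 2.2361, so q_1 = (-0.4472, 0.8944).
q_1·w_2 = (-0.4472)·1 + 0.8944·(-3) = -3.1305.
u_2 = w_2 + 3.1305·q_1 = (-0.4000, -0.2000).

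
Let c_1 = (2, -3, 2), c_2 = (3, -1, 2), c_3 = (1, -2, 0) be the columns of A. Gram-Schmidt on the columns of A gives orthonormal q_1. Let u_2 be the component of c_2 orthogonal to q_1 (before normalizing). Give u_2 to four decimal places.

q_1 = c_1/‖c_1‖ = (2, -3, 2)/4.1231 = (0.4851, -0.7276, 0.4851).
r_{12} = q_1·c_2 = 3.1530.
u_2 = c_2 − 3.1530·q_1 = (1.4706, 1.2941, 0.4706).

u_2 = (1.4706, 1.2941, 0.4706)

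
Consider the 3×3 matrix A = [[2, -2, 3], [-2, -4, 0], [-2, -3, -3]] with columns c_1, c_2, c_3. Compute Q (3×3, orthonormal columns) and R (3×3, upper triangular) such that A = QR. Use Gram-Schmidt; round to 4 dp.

e_1 = c_1/‖c_1‖ = (2, -2, -2)/3.4641 = (0.5774, -0.5774, -0.5774).
r_{12} = e_1·c_2 = 2.8868.
u_2 = c_2 − 2.8868·e_1 = (-3.6667, -2.3333, -1.3333).
‖u_2‖ = 4.5461, so e_2 = (-0.8066, -0.5133, -0.2933).
r_{13} = e_1·c_3 = 3.4641; r_{23} = e_2·c_3 = -1.5398.
u_3 = c_3 − 3.4641·e_1 + 1.5398·e_2 = (-0.2419, 1.2097, -1.4516).
‖u_3‖ = 1.9050, so e_3 = (-0.1270, 0.6350, -0.7620).

Q = [[0.5774, -0.8066, -0.1270], [-0.5774, -0.5133, 0.6350], [-0.5774, -0.2933, -0.7620]], R = [[3.4641, 2.8868, 3.4641], [0.0000, 4.5461, -1.5398], [0.0000, 0.0000, 1.9050]]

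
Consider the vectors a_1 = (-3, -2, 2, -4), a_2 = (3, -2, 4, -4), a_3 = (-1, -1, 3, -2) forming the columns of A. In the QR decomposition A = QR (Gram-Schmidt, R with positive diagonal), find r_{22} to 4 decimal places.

a_1 = (-3, -2, 2, -4); ‖a_1‖ = 5.7446, so q_1 = (-0.5222, -0.3482, 0.3482, -0.6963).
q_1·a_2 = (-0.5222)·3 + (-0.3482)·(-2) + 0.3482·4 + (-0.6963)·(-4) = 3.3075.
u_2 = a_2 − 3.3075·q_1 = (4.7273, -0.8485, 2.8485, -1.6970).
r_{22} = ‖u_2‖ = 5.8361.

r_{22} = 5.8361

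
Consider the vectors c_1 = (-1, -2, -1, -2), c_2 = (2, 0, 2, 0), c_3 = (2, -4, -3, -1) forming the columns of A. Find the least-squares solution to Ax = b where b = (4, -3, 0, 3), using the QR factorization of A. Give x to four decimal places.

x = (-1.3971, 0.5809, 1.1176)

c_1 = (-1, -2, -1, -2); ‖c_1‖ = 3.1623, so e_1 = (-0.3162, -0.6325, -0.3162, -0.6325).
e_1·c_2 = (-0.3162)·2 + (-0.6325)·0 + (-0.3162)·2 + (-0.6325)·0 = -1.2649.
u_2 = c_2 + 1.2649·e_1 = (1.6000, -0.8000, 1.6000, -0.8000).
‖u_2‖ = 2.5298, so e_2 = (0.6325, -0.3162, 0.6325, -0.3162).
e_1·c_3 = (-0.3162)·2 + (-0.6325)·(-4) + (-0.3162)·(-3) + (-0.6325)·(-1) = 3.4785; e_2·c_3 = 0.6325·2 + (-0.3162)·(-4) + 0.6325·(-3) + (-0.3162)·(-1) = 0.9487.
u_3 = c_3 − 3.4785·e_1 − 0.9487·e_2 = (2.5000, -1.5000, -2.5000, 1.5000).
‖u_3‖ = 4.1231, so e_3 = (0.6063, -0.3638, -0.6063, 0.3638).
Qᵀb = (-1.2649, 2.5298, 4.6082).
Back-substitute: x_3 = 4.6082/4.1231 = 1.1176.
x_2 = (2.5298 − 0.9487·1.1176)/2.5298 = 0.5809.
x_1 = (-1.2649 + 1.2649·0.5809 − 3.4785·1.1176)/3.1623 = -1.3971.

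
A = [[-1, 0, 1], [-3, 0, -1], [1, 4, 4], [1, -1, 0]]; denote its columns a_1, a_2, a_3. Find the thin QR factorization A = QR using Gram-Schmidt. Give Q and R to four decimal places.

e_1 = a_1/‖a_1‖ = (-1, -3, 1, 1)/3.4641 = (-0.2887, -0.8660, 0.2887, 0.2887).
r_{12} = e_1·a_2 = 0.8660.
u_2 = a_2 − 0.8660·e_1 = (0.2500, 0.7500, 3.7500, -1.2500).
‖u_2‖ = 4.0311, so e_2 = (0.0620, 0.1861, 0.9303, -0.3101).
r_{13} = e_1·a_3 = 1.7321; r_{23} = e_2·a_3 = 3.5970.
u_3 = a_3 − 1.7321·e_1 − 3.5970·e_2 = (1.2769, -0.1692, 0.1538, 0.6154).
‖u_3‖ = 1.4358, so e_3 = (0.8893, -0.1179, 0.1071, 0.4286).

Q = [[-0.2887, 0.0620, 0.8893], [-0.8660, 0.1861, -0.1179], [0.2887, 0.9303, 0.1071], [0.2887, -0.3101, 0.4286]], R = [[3.4641, 0.8660, 1.7321], [0.0000, 4.0311, 3.5970], [0.0000, 0.0000, 1.4358]]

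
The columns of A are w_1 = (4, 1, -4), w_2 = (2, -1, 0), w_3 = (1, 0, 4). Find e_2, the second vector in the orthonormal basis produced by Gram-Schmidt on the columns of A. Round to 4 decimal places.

e_2 = (0.6142, -0.6465, 0.4526)

w_1 = (4, 1, -4); ‖w_1‖ = 5.7446, so e_1 = (0.6963, 0.1741, -0.6963).
e_1·w_2 = 0.6963·2 + 0.1741·(-1) + (-0.6963)·0 = 1.2185.
u_2 = w_2 − 1.2185·e_1 = (1.1515, -1.2121, 0.8485).
‖u_2‖ = 1.8749, so e_2 = (0.6142, -0.6465, 0.4526).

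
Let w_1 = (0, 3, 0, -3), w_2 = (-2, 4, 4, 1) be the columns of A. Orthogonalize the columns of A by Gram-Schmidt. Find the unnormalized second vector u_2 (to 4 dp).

w_1 = (0, 3, 0, -3); ‖w_1‖ = 4.2426, so e_1 = (0.0000, 0.7071, 0.0000, -0.7071).
e_1·w_2 = 0.0000·(-2) + 0.7071·4 + 0.0000·4 + (-0.7071)·1 = 2.1213.
u_2 = w_2 − 2.1213·e_1 = (-2.0000, 2.5000, 4.0000, 2.5000).

u_2 = (-2.0000, 2.5000, 4.0000, 2.5000)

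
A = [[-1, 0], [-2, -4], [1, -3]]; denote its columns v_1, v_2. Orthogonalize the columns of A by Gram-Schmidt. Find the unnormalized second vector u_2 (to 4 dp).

v_1 = (-1, -2, 1); ‖v_1‖ = 2.4495, so e_1 = (-0.4082, -0.8165, 0.4082).
e_1·v_2 = (-0.4082)·0 + (-0.8165)·(-4) + 0.4082·(-3) = 2.0412.
u_2 = v_2 − 2.0412·e_1 = (0.8333, -2.3333, -3.8333).

u_2 = (0.8333, -2.3333, -3.8333)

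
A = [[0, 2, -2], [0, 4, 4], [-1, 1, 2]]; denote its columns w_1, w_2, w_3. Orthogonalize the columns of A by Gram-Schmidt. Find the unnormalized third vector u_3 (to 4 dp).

u_3 = (-3.2000, 1.6000, 0.0000)

w_1 = (0, 0, -1); ‖w_1‖ = 1.0000, so q_1 = (0.0000, 0.0000, -1.0000).
q_1·w_2 = 0.0000·2 + 0.0000·4 + (-1.0000)·1 = -1.0000.
u_2 = w_2 + 1.0000·q_1 = (2.0000, 4.0000, 0.0000).
‖u_2‖ = 4.4721, so q_2 = (0.4472, 0.8944, 0.0000).
q_1·w_3 = 0.0000·(-2) + 0.0000·4 + (-1.0000)·2 = -2.0000; q_2·w_3 = 0.4472·(-2) + 0.8944·4 + 0.0000·2 = 2.6833.
u_3 = w_3 + 2.0000·q_1 − 2.6833·q_2 = (-3.2000, 1.6000, 0.0000).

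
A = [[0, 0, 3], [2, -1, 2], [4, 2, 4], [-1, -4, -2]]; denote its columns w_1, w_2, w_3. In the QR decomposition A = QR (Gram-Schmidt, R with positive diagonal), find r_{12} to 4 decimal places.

q_1 = w_1/‖w_1‖ = (0, 2, 4, -1)/4.5826 = (0.0000, 0.4364, 0.8729, -0.2182).
r_{12} = q_1·w_2 = 2.1822.

r_{12} = 2.1822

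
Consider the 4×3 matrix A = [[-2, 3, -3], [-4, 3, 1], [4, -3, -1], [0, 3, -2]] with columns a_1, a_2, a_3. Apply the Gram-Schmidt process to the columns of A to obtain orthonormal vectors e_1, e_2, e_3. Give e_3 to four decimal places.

e_1 = a_1/‖a_1‖ = (-2, -4, 4, 0)/6.0000 = (-0.3333, -0.6667, 0.6667, 0.0000).
r_{12} = e_1·a_2 = -5.0000.
u_2 = a_2 + 5.0000·e_1 = (1.3333, -0.3333, 0.3333, 3.0000).
‖u_2‖ = 3.3166, so e_2 = (0.4020, -0.1005, 0.1005, 0.9045).
r_{13} = e_1·a_3 = -0.3333; r_{23} = e_2·a_3 = -3.2161.
u_3 = a_3 + 0.3333·e_1 + 3.2161·e_2 = (-1.8182, 0.4545, -0.4545, 0.9091).
‖u_3‖ = 2.1320, so e_3 = (-0.8528, 0.2132, -0.2132, 0.4264).

e_3 = (-0.8528, 0.2132, -0.2132, 0.4264)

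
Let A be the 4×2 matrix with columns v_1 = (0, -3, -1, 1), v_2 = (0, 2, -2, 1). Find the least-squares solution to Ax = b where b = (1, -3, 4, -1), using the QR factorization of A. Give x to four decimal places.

x = (-0.1000, -1.7000)

v_1 = (0, -3, -1, 1); ‖v_1‖ = 3.3166, so e_1 = (0.0000, -0.9045, -0.3015, 0.3015).
e_1·v_2 = 0.0000·0 + (-0.9045)·2 + (-0.3015)·(-2) + 0.3015·1 = -0.9045.
u_2 = v_2 + 0.9045·e_1 = (0.0000, 1.1818, -2.2727, 1.2727).
‖u_2‖ = 2.8604, so e_2 = (0.0000, 0.4132, -0.7946, 0.4449).
Qᵀb = (1.2060, -4.8627).
Back-substitute: x_2 = -4.8627/2.8604 = -1.7000.
x_1 = (1.2060 + 0.9045·(-1.7000))/3.3166 = -0.1000.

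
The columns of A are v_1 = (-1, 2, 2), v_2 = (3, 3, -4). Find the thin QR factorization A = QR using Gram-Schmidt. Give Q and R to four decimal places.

e_1 = v_1/‖v_1‖ = (-1, 2, 2)/3.0000 = (-0.3333, 0.6667, 0.6667).
r_{12} = e_1·v_2 = -1.6667.
u_2 = v_2 + 1.6667·e_1 = (2.4444, 4.1111, -2.8889).
‖u_2‖ = 5.5877, so e_2 = (0.4375, 0.7357, -0.5170).

Q = [[-0.3333, 0.4375], [0.6667, 0.7357], [0.6667, -0.5170]], R = [[3.0000, -1.6667], [0.0000, 5.5877]]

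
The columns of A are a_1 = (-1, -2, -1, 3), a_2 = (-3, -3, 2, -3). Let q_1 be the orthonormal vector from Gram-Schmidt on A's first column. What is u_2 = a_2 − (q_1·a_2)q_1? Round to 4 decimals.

a_1 = (-1, -2, -1, 3); ‖a_1‖ = 3.8730, so q_1 = (-0.2582, -0.5164, -0.2582, 0.7746).
q_1·a_2 = (-0.2582)·(-3) + (-0.5164)·(-3) + (-0.2582)·2 + 0.7746·(-3) = -0.5164.
u_2 = a_2 + 0.5164·q_1 = (-3.1333, -3.2667, 1.8667, -2.6000).

u_2 = (-3.1333, -3.2667, 1.8667, -2.6000)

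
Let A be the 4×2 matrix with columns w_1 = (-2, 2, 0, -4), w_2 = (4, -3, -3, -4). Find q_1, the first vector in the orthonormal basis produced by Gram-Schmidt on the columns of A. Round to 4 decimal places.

w_1 = (-2, 2, 0, -4); ‖w_1‖ = 4.8990, so q_1 = (-0.4082, 0.4082, 0.0000, -0.8165).

q_1 = (-0.4082, 0.4082, 0.0000, -0.8165)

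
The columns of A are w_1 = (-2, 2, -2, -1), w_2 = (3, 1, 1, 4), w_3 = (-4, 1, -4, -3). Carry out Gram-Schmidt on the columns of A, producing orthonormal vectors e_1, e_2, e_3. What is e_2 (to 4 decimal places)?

e_2 = (0.3326, 0.5777, -0.1225, 0.7353)

e_1 = w_1/‖w_1‖ = (-2, 2, -2, -1)/3.6056 = (-0.5547, 0.5547, -0.5547, -0.2774).
r_{12} = e_1·w_2 = -2.7735.
u_2 = w_2 + 2.7735·e_1 = (1.4615, 2.5385, -0.5385, 3.2308).
‖u_2‖ = 4.3941, so e_2 = (0.3326, 0.5777, -0.1225, 0.7353).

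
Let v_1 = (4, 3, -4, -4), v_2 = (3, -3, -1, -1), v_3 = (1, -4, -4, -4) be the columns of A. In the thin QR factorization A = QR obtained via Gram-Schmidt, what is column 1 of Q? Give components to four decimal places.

q_1 = v_1/‖v_1‖ = (4, 3, -4, -4)/7.5498 = (0.5298, 0.3974, -0.5298, -0.5298).

q_1 = (0.5298, 0.3974, -0.5298, -0.5298)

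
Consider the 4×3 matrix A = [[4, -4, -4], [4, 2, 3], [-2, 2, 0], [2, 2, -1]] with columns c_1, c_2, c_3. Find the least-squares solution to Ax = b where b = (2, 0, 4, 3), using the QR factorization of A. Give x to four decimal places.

x = (0.1947, 1.1986, -1.3001)

c_1 = (4, 4, -2, 2); ‖c_1‖ = 6.3246, so e_1 = (0.6325, 0.6325, -0.3162, 0.3162).
e_1·c_2 = 0.6325·(-4) + 0.6325·2 + (-0.3162)·2 + 0.3162·2 = -1.2649.
u_2 = c_2 + 1.2649·e_1 = (-3.2000, 2.8000, 1.6000, 2.4000).
‖u_2‖ = 5.1381, so e_2 = (-0.6228, 0.5449, 0.3114, 0.4671).
e_1·c_3 = 0.6325·(-4) + 0.6325·3 + (-0.3162)·0 + 0.3162·(-1) = -0.9487; e_2·c_3 = (-0.6228)·(-4) + 0.5449·3 + 0.3114·0 + 0.4671·(-1) = 3.6589.
u_3 = c_3 + 0.9487·e_1 − 3.6589·e_2 = (-1.1212, 1.6061, -1.4394, -2.4091).
‖u_3‖ = 3.4223, so e_3 = (-0.3276, 0.4693, -0.4206, -0.7039).
Qᵀb = (0.9487, 1.4013, -4.4494).
Back-substitute: x_3 = -4.4494/3.4223 = -1.3001.
x_2 = (1.4013 − 3.6589·(-1.3001))/5.1381 = 1.1986.
x_1 = (0.9487 + 1.2649·1.1986 + 0.9487·(-1.3001))/6.3246 = 0.1947.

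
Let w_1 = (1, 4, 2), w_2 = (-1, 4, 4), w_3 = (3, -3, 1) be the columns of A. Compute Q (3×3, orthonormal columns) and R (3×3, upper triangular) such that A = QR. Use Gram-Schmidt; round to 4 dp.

Q = [[0.2182, -0.7498, 0.6247], [0.8729, -0.1363, -0.4685], [0.4364, 0.6475, 0.6247]], R = [[4.5826, 5.0190, -1.5275], [0.0000, 2.7946, -1.1928], [0.0000, 0.0000, 3.9043]]

w_1 = (1, 4, 2); ‖w_1‖ = 4.5826, so q_1 = (0.2182, 0.8729, 0.4364).
q_1·w_2 = 0.2182·(-1) + 0.8729·4 + 0.4364·4 = 5.0190.
u_2 = w_2 − 5.0190·q_1 = (-2.0952, -0.3810, 1.8095).
‖u_2‖ = 2.7946, so q_2 = (-0.7498, -0.1363, 0.6475).
q_1·w_3 = 0.2182·3 + 0.8729·(-3) + 0.4364·1 = -1.5275; q_2·w_3 = (-0.7498)·3 + (-0.1363)·(-3) + 0.6475·1 = -1.1928.
u_3 = w_3 + 1.5275·q_1 + 1.1928·q_2 = (2.4390, -1.8293, 2.4390).
‖u_3‖ = 3.9043, so q_3 = (0.6247, -0.4685, 0.6247).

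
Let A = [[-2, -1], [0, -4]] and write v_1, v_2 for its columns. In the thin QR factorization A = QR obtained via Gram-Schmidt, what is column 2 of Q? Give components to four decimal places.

q_2 = (0.0000, -1.0000)

v_1 = (-2, 0); ‖v_1‖ = 2.0000, so q_1 = (-1.0000, 0.0000).
q_1·v_2 = (-1.0000)·(-1) + 0.0000·(-4) = 1.0000.
u_2 = v_2 − 1.0000·q_1 = (0.0000, -4.0000).
‖u_2‖ = 4.0000, so q_2 = (0.0000, -1.0000).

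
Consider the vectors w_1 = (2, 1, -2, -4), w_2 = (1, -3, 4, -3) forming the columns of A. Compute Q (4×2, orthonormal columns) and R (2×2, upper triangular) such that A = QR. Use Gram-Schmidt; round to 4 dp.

Q = [[0.4000, 0.1291], [0.2000, -0.5301], [-0.4000, 0.7204], [-0.8000, -0.4282]], R = [[5.0000, 0.6000], [0.0000, 5.8856]]

w_1 = (2, 1, -2, -4); ‖w_1‖ = 5.0000, so q_1 = (0.4000, 0.2000, -0.4000, -0.8000).
q_1·w_2 = 0.4000·1 + 0.2000·(-3) + (-0.4000)·4 + (-0.8000)·(-3) = 0.6000.
u_2 = w_2 − 0.6000·q_1 = (0.7600, -3.1200, 4.2400, -2.5200).
‖u_2‖ = 5.8856, so q_2 = (0.1291, -0.5301, 0.7204, -0.4282).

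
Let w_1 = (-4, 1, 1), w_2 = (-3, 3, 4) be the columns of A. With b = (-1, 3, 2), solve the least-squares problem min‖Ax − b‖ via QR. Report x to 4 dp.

x = (-0.2948, 0.7530)

q_1 = w_1/‖w_1‖ = (-4, 1, 1)/4.2426 = (-0.9428, 0.2357, 0.2357).
r_{12} = q_1·w_2 = 4.4783.
u_2 = w_2 − 4.4783·q_1 = (1.2222, 1.9444, 2.9444).
‖u_2‖ = 3.7342, so q_2 = (0.3273, 0.5207, 0.7885).
Qᵀb = (2.1213, 2.8118).
Back-substitute: x_2 = 2.8118/3.7342 = 0.7530.
x_1 = (2.1213 − 4.4783·0.7530)/4.2426 = -0.2948.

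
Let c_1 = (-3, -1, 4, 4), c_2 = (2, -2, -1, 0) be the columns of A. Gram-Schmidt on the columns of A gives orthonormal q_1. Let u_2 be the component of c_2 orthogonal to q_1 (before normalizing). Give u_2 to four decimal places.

q_1 = c_1/‖c_1‖ = (-3, -1, 4, 4)/6.4807 = (-0.4629, -0.1543, 0.6172, 0.6172).
r_{12} = q_1·c_2 = -1.2344.
u_2 = c_2 + 1.2344·q_1 = (1.4286, -2.1905, -0.2381, 0.7619).

u_2 = (1.4286, -2.1905, -0.2381, 0.7619)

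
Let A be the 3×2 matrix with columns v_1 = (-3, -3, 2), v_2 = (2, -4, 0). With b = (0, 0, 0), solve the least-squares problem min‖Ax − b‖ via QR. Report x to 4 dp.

x = (0.0000, 0.0000)

q_1 = v_1/‖v_1‖ = (-3, -3, 2)/4.6904 = (-0.6396, -0.6396, 0.4264).
r_{12} = q_1·v_2 = 1.2792.
u_2 = v_2 − 1.2792·q_1 = (2.8182, -3.1818, -0.5455).
‖u_2‖ = 4.2853, so q_2 = (0.6576, -0.7425, -0.1273).
Qᵀb = (0.0000, 0.0000).
Back-substitute: x_2 = 0.0000/4.2853 = 0.0000.
x_1 = (0.0000 − 1.2792·0.0000)/4.6904 = 0.0000.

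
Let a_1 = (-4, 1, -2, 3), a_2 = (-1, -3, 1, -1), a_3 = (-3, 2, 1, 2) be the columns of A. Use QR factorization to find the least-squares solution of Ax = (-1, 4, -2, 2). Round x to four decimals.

x = (0.4167, -1.0900, 0.0633)

a_1 = (-4, 1, -2, 3); ‖a_1‖ = 5.4772, so e_1 = (-0.7303, 0.1826, -0.3651, 0.5477).
e_1·a_2 = (-0.7303)·(-1) + 0.1826·(-3) + (-0.3651)·1 + 0.5477·(-1) = -0.7303.
u_2 = a_2 + 0.7303·e_1 = (-1.5333, -2.8667, 0.7333, -0.6000).
‖u_2‖ = 3.3862, so e_2 = (-0.4528, -0.8466, 0.2166, -0.1772).
e_1·a_3 = (-0.7303)·(-3) + 0.1826·2 + (-0.3651)·1 + 0.5477·2 = 3.2863; e_2·a_3 = (-0.4528)·(-3) + (-0.8466)·2 + 0.2166·1 + (-0.1772)·2 = -0.4725.
u_3 = a_3 − 3.2863·e_1 + 0.4725·e_2 = (-0.8140, 1.0000, 2.3023, 0.1163).
‖u_3‖ = 2.6414, so e_3 = (-0.3082, 0.3786, 0.8716, 0.0440).
Qᵀb = (3.2863, -3.7209, 0.1673).
Back-substitute: x_3 = 0.1673/2.6414 = 0.0633.
x_2 = (-3.7209 + 0.4725·0.0633)/3.3862 = -1.0900.
x_1 = (3.2863 + 0.7303·(-1.0900) − 3.2863·0.0633)/5.4772 = 0.4167.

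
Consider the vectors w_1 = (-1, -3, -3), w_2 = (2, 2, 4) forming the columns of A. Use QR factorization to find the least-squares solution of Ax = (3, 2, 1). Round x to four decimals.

x = (-0.1429, 0.4643)

e_1 = w_1/‖w_1‖ = (-1, -3, -3)/4.3589 = (-0.2294, -0.6882, -0.6882).
r_{12} = e_1·w_2 = -4.5883.
u_2 = w_2 + 4.5883·e_1 = (0.9474, -1.1579, 0.8421).
‖u_2‖ = 1.7168, so e_2 = (0.5518, -0.6745, 0.4905).
Qᵀb = (-2.7530, 0.7971).
Back-substitute: x_2 = 0.7971/1.7168 = 0.4643.
x_1 = (-2.7530 + 4.5883·0.4643)/4.3589 = -0.1429.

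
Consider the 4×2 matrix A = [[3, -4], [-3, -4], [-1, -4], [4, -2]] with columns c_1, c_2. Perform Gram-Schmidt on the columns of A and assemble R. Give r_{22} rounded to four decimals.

e_1 = c_1/‖c_1‖ = (3, -3, -1, 4)/5.9161 = (0.5071, -0.5071, -0.1690, 0.6761).
r_{12} = e_1·c_2 = -0.6761.
u_2 = c_2 + 0.6761·e_1 = (-3.6571, -4.3429, -4.1143, -1.5429).
r_{22} = ‖u_2‖ = 7.1793.

r_{22} = 7.1793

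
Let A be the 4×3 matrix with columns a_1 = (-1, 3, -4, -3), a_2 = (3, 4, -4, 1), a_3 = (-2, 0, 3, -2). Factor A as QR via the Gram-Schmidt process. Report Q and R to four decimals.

Q = [[-0.1690, 0.6836, 0.0578], [0.5071, 0.3983, 0.6939], [-0.6761, -0.2799, 0.6794], [-0.5071, 0.5437, -0.2313]], R = [[5.9161, 3.7187, -0.6761], [0.0000, 5.3077, -3.2944], [0.0000, 0.0000, 2.3853]]

q_1 = a_1/‖a_1‖ = (-1, 3, -4, -3)/5.9161 = (-0.1690, 0.5071, -0.6761, -0.5071).
r_{12} = q_1·a_2 = 3.7187.
u_2 = a_2 − 3.7187·q_1 = (3.6286, 2.1143, -1.4857, 2.8857).
‖u_2‖ = 5.3077, so q_2 = (0.6836, 0.3983, -0.2799, 0.5437).
r_{13} = q_1·a_3 = -0.6761; r_{23} = q_2·a_3 = -3.2944.
u_3 = a_3 + 0.6761·q_1 + 3.2944·q_2 = (0.1379, 1.6552, 1.6207, -0.5517).
‖u_3‖ = 2.3853, so q_3 = (0.0578, 0.6939, 0.6794, -0.2313).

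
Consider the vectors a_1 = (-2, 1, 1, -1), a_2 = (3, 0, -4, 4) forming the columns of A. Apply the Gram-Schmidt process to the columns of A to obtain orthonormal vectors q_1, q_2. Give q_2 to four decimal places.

a_1 = (-2, 1, 1, -1); ‖a_1‖ = 2.6458, so q_1 = (-0.7559, 0.3780, 0.3780, -0.3780).
q_1·a_2 = (-0.7559)·3 + 0.3780·0 + 0.3780·(-4) + (-0.3780)·4 = -5.2915.
u_2 = a_2 + 5.2915·q_1 = (-1.0000, 2.0000, -2.0000, 2.0000).
‖u_2‖ = 3.6056, so q_2 = (-0.2774, 0.5547, -0.5547, 0.5547).

q_2 = (-0.2774, 0.5547, -0.5547, 0.5547)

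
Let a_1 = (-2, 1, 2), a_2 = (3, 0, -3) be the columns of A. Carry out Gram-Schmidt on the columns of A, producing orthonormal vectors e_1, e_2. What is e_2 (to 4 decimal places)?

e_2 = (0.2357, 0.9428, -0.2357)

e_1 = a_1/‖a_1‖ = (-2, 1, 2)/3.0000 = (-0.6667, 0.3333, 0.6667).
r_{12} = e_1·a_2 = -4.0000.
u_2 = a_2 + 4.0000·e_1 = (0.3333, 1.3333, -0.3333).
‖u_2‖ = 1.4142, so e_2 = (0.2357, 0.9428, -0.2357).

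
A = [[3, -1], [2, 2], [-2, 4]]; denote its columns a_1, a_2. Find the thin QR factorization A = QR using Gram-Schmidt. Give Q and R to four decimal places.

Q = [[0.7276, 0.0553], [0.4851, 0.6633], [-0.4851, 0.7463]], R = [[4.1231, -1.6977], [0.0000, 4.2565]]

a_1 = (3, 2, -2); ‖a_1‖ = 4.1231, so q_1 = (0.7276, 0.4851, -0.4851).
q_1·a_2 = 0.7276·(-1) + 0.4851·2 + (-0.4851)·4 = -1.6977.
u_2 = a_2 + 1.6977·q_1 = (0.2353, 2.8235, 3.1765).
‖u_2‖ = 4.2565, so q_2 = (0.0553, 0.6633, 0.7463).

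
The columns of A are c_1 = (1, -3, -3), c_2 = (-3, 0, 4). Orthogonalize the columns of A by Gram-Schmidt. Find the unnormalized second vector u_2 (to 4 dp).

u_2 = (-2.2105, -2.3684, 1.6316)

c_1 = (1, -3, -3); ‖c_1‖ = 4.3589, so e_1 = (0.2294, -0.6882, -0.6882).
e_1·c_2 = 0.2294·(-3) + (-0.6882)·0 + (-0.6882)·4 = -3.4412.
u_2 = c_2 + 3.4412·e_1 = (-2.2105, -2.3684, 1.6316).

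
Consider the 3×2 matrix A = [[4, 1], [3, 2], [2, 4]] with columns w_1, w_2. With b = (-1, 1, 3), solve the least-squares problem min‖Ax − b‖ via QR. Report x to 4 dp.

q_1 = w_1/‖w_1‖ = (4, 3, 2)/5.3852 = (0.7428, 0.5571, 0.3714).
r_{12} = q_1·w_2 = 3.3425.
u_2 = w_2 − 3.3425·q_1 = (-1.4828, 0.1379, 2.7586).
‖u_2‖ = 3.1349, so q_2 = (-0.4730, 0.0440, 0.8800).
Qᵀb = (0.9285, 3.1569).
Back-substitute: x_2 = 3.1569/3.1349 = 1.0070.
x_1 = (0.9285 − 3.3425·1.0070)/5.3852 = -0.4526.

x = (-0.4526, 1.0070)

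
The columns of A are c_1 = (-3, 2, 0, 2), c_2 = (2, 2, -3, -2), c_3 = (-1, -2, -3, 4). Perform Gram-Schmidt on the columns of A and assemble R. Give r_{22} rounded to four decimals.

c_1 = (-3, 2, 0, 2); ‖c_1‖ = 4.1231, so q_1 = (-0.7276, 0.4851, 0.0000, 0.4851).
q_1·c_2 = (-0.7276)·2 + 0.4851·2 + 0.0000·(-3) + 0.4851·(-2) = -1.4552.
u_2 = c_2 + 1.4552·q_1 = (0.9412, 2.7059, -3.0000, -1.2941).
r_{22} = ‖u_2‖ = 4.3454.

r_{22} = 4.3454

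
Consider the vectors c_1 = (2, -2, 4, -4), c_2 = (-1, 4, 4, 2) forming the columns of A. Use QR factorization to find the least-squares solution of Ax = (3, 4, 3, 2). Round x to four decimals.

x = (0.0894, 0.7886)

c_1 = (2, -2, 4, -4); ‖c_1‖ = 6.3246, so q_1 = (0.3162, -0.3162, 0.6325, -0.6325).
q_1·c_2 = 0.3162·(-1) + (-0.3162)·4 + 0.6325·4 + (-0.6325)·2 = -0.3162.
u_2 = c_2 + 0.3162·q_1 = (-0.9000, 3.9000, 4.2000, 1.8000).
‖u_2‖ = 6.0745, so q_2 = (-0.1482, 0.6420, 0.6914, 0.2963).
Qᵀb = (0.3162, 4.7905).
Back-substitute: x_2 = 4.7905/6.0745 = 0.7886.
x_1 = (0.3162 + 0.3162·0.7886)/6.3246 = 0.0894.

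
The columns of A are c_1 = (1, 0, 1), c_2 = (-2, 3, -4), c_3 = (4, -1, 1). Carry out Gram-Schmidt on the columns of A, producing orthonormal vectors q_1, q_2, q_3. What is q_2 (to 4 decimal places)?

q_1 = c_1/‖c_1‖ = (1, 0, 1)/1.4142 = (0.7071, 0.0000, 0.7071).
r_{12} = q_1·c_2 = -4.2426.
u_2 = c_2 + 4.2426·q_1 = (1.0000, 3.0000, -1.0000).
‖u_2‖ = 3.3166, so q_2 = (0.3015, 0.9045, -0.3015).

q_2 = (0.3015, 0.9045, -0.3015)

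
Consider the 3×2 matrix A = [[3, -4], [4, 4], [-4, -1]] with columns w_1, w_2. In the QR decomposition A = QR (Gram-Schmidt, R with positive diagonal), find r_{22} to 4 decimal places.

w_1 = (3, 4, -4); ‖w_1‖ = 6.4031, so e_1 = (0.4685, 0.6247, -0.6247).
e_1·w_2 = 0.4685·(-4) + 0.6247·4 + (-0.6247)·(-1) = 1.2494.
u_2 = w_2 − 1.2494·e_1 = (-4.5854, 3.2195, -0.2195).
r_{22} = ‖u_2‖ = 5.6071.

r_{22} = 5.6071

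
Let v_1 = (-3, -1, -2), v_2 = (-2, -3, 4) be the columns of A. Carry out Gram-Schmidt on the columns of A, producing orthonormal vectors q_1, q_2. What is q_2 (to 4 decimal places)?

q_2 = (-0.3320, -0.5445, 0.7703)

v_1 = (-3, -1, -2); ‖v_1‖ = 3.7417, so q_1 = (-0.8018, -0.2673, -0.5345).
q_1·v_2 = (-0.8018)·(-2) + (-0.2673)·(-3) + (-0.5345)·4 = 0.2673.
u_2 = v_2 − 0.2673·q_1 = (-1.7857, -2.9286, 4.1429).
‖u_2‖ = 5.3785, so q_2 = (-0.3320, -0.5445, 0.7703).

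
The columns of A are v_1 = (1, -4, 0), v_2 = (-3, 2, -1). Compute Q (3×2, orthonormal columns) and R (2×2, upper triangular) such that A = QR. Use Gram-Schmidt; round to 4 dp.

Q = [[0.2425, -0.8969], [-0.9701, -0.2242], [0.0000, -0.3812]], R = [[4.1231, -2.6679], [0.0000, 2.6234]]

v_1 = (1, -4, 0); ‖v_1‖ = 4.1231, so q_1 = (0.2425, -0.9701, 0.0000).
q_1·v_2 = 0.2425·(-3) + (-0.9701)·2 + 0.0000·(-1) = -2.6679.
u_2 = v_2 + 2.6679·q_1 = (-2.3529, -0.5882, -1.0000).
‖u_2‖ = 2.6234, so q_2 = (-0.8969, -0.2242, -0.3812).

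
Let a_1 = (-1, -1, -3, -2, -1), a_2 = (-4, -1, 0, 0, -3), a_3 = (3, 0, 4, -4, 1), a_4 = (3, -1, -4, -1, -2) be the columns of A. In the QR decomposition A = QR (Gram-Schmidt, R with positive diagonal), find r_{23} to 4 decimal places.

r_{23} = -2.3452

q_1 = a_1/‖a_1‖ = (-1, -1, -3, -2, -1)/4.0000 = (-0.2500, -0.2500, -0.7500, -0.5000, -0.2500).
r_{12} = q_1·a_2 = 2.0000.
u_2 = a_2 − 2.0000·q_1 = (-3.5000, -0.5000, 1.5000, 1.0000, -2.5000).
‖u_2‖ = 4.6904, so q_2 = (-0.7462, -0.1066, 0.3198, 0.2132, -0.5330).
r_{23} = q_2·a_3 = -2.3452.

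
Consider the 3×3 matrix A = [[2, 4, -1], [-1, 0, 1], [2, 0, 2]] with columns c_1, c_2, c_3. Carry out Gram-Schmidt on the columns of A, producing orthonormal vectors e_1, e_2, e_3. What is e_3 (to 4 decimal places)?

e_3 = (0.0000, 0.8944, 0.4472)

c_1 = (2, -1, 2); ‖c_1‖ = 3.0000, so e_1 = (0.6667, -0.3333, 0.6667).
e_1·c_2 = 0.6667·4 + (-0.3333)·0 + 0.6667·0 = 2.6667.
u_2 = c_2 − 2.6667·e_1 = (2.2222, 0.8889, -1.7778).
‖u_2‖ = 2.9814, so e_2 = (0.7454, 0.2981, -0.5963).
e_1·c_3 = 0.6667·(-1) + (-0.3333)·1 + 0.6667·2 = 0.3333; e_2·c_3 = 0.7454·(-1) + 0.2981·1 + (-0.5963)·2 = -1.6398.
u_3 = c_3 − 0.3333·e_1 + 1.6398·e_2 = (0.0000, 1.6000, 0.8000).
‖u_3‖ = 1.7889, so e_3 = (0.0000, 0.8944, 0.4472).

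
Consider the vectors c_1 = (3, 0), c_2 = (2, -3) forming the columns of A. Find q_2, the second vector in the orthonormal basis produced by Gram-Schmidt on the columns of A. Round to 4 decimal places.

q_2 = (0.0000, -1.0000)

c_1 = (3, 0); ‖c_1‖ = 3.0000, so q_1 = (1.0000, 0.0000).
q_1·c_2 = 1.0000·2 + 0.0000·(-3) = 2.0000.
u_2 = c_2 − 2.0000·q_1 = (0.0000, -3.0000).
‖u_2‖ = 3.0000, so q_2 = (0.0000, -1.0000).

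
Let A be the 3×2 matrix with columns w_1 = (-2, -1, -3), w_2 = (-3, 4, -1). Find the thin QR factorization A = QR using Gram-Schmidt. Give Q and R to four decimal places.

Q = [[-0.5345, -0.4645], [-0.2673, 0.8855], [-0.8018, 0.0145]], R = [[3.7417, 1.3363], [0.0000, 4.9208]]

w_1 = (-2, -1, -3); ‖w_1‖ = 3.7417, so e_1 = (-0.5345, -0.2673, -0.8018).
e_1·w_2 = (-0.5345)·(-3) + (-0.2673)·4 + (-0.8018)·(-1) = 1.3363.
u_2 = w_2 − 1.3363·e_1 = (-2.2857, 4.3571, 0.0714).
‖u_2‖ = 4.9208, so e_2 = (-0.4645, 0.8855, 0.0145).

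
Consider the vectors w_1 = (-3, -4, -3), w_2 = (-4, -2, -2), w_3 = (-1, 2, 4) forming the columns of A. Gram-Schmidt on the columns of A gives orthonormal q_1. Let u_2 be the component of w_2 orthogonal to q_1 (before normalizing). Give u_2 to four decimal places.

u_2 = (-1.7059, 1.0588, 0.2941)

w_1 = (-3, -4, -3); ‖w_1‖ = 5.8310, so q_1 = (-0.5145, -0.6860, -0.5145).
q_1·w_2 = (-0.5145)·(-4) + (-0.6860)·(-2) + (-0.5145)·(-2) = 4.4590.
u_2 = w_2 − 4.4590·q_1 = (-1.7059, 1.0588, 0.2941).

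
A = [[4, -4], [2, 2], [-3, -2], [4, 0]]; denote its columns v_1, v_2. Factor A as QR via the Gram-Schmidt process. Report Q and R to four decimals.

q_1 = v_1/‖v_1‖ = (4, 2, -3, 4)/6.7082 = (0.5963, 0.2981, -0.4472, 0.5963).
r_{12} = q_1·v_2 = -0.8944.
u_2 = v_2 + 0.8944·q_1 = (-3.4667, 2.2667, -2.4000, 0.5333).
‖u_2‖ = 4.8166, so q_2 = (-0.7197, 0.4706, -0.4983, 0.1107).

Q = [[0.5963, -0.7197], [0.2981, 0.4706], [-0.4472, -0.4983], [0.5963, 0.1107]], R = [[6.7082, -0.8944], [0.0000, 4.8166]]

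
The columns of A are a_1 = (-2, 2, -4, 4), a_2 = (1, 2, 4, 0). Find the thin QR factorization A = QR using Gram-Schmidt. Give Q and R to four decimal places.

Q = [[-0.3162, 0.0748], [0.3162, 0.6729], [-0.6325, 0.6480], [0.6325, 0.3489]], R = [[6.3246, -2.2136], [0.0000, 4.0125]]

q_1 = a_1/‖a_1‖ = (-2, 2, -4, 4)/6.3246 = (-0.3162, 0.3162, -0.6325, 0.6325).
r_{12} = q_1·a_2 = -2.2136.
u_2 = a_2 + 2.2136·q_1 = (0.3000, 2.7000, 2.6000, 1.4000).
‖u_2‖ = 4.0125, so q_2 = (0.0748, 0.6729, 0.6480, 0.3489).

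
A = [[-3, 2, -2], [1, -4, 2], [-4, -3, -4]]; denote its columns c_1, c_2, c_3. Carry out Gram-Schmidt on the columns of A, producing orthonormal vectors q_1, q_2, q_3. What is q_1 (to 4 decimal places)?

q_1 = (-0.5883, 0.1961, -0.7845)

c_1 = (-3, 1, -4); ‖c_1‖ = 5.0990, so q_1 = (-0.5883, 0.1961, -0.7845).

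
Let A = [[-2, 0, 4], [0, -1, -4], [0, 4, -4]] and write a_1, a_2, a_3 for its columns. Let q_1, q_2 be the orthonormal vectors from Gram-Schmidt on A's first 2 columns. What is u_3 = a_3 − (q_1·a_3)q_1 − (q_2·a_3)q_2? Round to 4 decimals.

q_1 = a_1/‖a_1‖ = (-2, 0, 0)/2.0000 = (-1.0000, 0.0000, 0.0000).
r_{12} = q_1·a_2 = 0.0000.
u_2 = a_2 + 0.0000·q_1 = (0.0000, -1.0000, 4.0000).
‖u_2‖ = 4.1231, so q_2 = (0.0000, -0.2425, 0.9701).
r_{13} = q_1·a_3 = -4.0000; r_{23} = q_2·a_3 = -2.9104.
u_3 = a_3 + 4.0000·q_1 + 2.9104·q_2 = (0.0000, -4.7059, -1.1765).

u_3 = (0.0000, -4.7059, -1.1765)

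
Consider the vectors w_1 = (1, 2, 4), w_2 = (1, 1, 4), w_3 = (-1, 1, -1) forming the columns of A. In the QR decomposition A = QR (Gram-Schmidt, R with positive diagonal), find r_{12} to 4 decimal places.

w_1 = (1, 2, 4); ‖w_1‖ = 4.5826, so q_1 = (0.2182, 0.4364, 0.8729).
r_{12} = q_1·w_2 = 4.1461.

r_{12} = 4.1461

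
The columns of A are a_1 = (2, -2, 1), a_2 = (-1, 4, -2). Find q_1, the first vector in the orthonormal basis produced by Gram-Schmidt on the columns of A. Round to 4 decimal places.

q_1 = (0.6667, -0.6667, 0.3333)

q_1 = a_1/‖a_1‖ = (2, -2, 1)/3.0000 = (0.6667, -0.6667, 0.3333).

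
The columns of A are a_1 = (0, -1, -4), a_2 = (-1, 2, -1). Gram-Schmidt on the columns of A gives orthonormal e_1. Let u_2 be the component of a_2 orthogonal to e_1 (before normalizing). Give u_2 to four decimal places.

u_2 = (-1.0000, 2.1176, -0.5294)

a_1 = (0, -1, -4); ‖a_1‖ = 4.1231, so e_1 = (0.0000, -0.2425, -0.9701).
e_1·a_2 = 0.0000·(-1) + (-0.2425)·2 + (-0.9701)·(-1) = 0.4851.
u_2 = a_2 − 0.4851·e_1 = (-1.0000, 2.1176, -0.5294).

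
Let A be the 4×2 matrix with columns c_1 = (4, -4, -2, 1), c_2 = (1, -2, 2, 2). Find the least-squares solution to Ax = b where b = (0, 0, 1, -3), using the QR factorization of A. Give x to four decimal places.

x = (-0.0656, -0.2572)

c_1 = (4, -4, -2, 1); ‖c_1‖ = 6.0828, so e_1 = (0.6576, -0.6576, -0.3288, 0.1644).
e_1·c_2 = 0.6576·1 + (-0.6576)·(-2) + (-0.3288)·2 + 0.1644·2 = 1.6440.
u_2 = c_2 − 1.6440·e_1 = (-0.0811, -0.9189, 2.5405, 1.7297).
‖u_2‖ = 3.2089, so e_2 = (-0.0253, -0.2864, 0.7917, 0.5390).
Qᵀb = (-0.8220, -0.8254).
Back-substitute: x_2 = -0.8254/3.2089 = -0.2572.
x_1 = (-0.8220 − 1.6440·(-0.2572))/6.0828 = -0.0656.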